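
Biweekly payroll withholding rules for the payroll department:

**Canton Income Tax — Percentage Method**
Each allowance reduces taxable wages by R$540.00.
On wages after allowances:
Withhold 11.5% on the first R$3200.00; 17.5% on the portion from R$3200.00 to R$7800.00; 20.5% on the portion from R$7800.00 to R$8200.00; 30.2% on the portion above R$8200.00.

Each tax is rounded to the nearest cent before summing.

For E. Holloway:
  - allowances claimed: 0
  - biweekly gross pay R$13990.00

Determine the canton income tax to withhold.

R$3003.58

Canton Income Tax: taxable = R$13990.00
  R$1255.00 + 30.2% × (R$13990.00 − R$8200.00) = R$1255.00 + 30.2% × R$5790.00 = R$3003.58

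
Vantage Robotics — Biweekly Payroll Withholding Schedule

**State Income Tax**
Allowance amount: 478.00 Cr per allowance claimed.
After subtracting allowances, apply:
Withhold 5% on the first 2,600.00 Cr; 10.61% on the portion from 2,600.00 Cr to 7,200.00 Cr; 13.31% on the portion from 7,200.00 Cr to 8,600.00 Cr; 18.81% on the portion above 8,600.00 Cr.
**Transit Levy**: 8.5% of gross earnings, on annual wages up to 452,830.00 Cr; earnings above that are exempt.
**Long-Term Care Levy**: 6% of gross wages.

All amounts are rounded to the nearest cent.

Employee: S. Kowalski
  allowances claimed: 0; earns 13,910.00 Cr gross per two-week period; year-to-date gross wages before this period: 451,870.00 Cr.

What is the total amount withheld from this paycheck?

2,719.41 Cr

State Income Tax: taxable = 13,910.00 Cr
  804.40 Cr + 18.81% × (13,910.00 Cr − 8,600.00 Cr) = 804.40 Cr + 18.81% × 5,310.00 Cr = 1,803.21 Cr
Transit Levy: cap 452,830.00 Cr − YTD 451,870.00 Cr = 960.00 Cr subject; 8.5% × 960.00 Cr = 81.60 Cr
Long-Term Care Levy: 6% × 13,910.00 Cr = 834.60 Cr
Total: 1,803.21 Cr + 81.60 Cr + 834.60 Cr = 2,719.41 Cr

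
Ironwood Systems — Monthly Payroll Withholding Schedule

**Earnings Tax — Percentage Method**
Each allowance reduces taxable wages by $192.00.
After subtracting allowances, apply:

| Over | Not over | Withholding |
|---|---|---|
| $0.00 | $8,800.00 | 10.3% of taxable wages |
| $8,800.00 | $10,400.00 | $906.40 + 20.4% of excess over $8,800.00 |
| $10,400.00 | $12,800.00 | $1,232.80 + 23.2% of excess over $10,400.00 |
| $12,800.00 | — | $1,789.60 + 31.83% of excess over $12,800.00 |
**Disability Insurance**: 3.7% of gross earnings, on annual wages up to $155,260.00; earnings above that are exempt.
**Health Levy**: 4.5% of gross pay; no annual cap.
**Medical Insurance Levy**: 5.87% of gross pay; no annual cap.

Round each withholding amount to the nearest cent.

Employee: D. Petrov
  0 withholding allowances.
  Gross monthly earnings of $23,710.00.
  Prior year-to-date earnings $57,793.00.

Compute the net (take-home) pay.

$15,111.75

Earnings Tax: taxable = $23,710.00
  $1,789.60 + 31.83% × ($23,710.00 − $12,800.00) = $1,789.60 + 31.83% × $10,910.00 = $5,262.25
Disability Insurance: 3.7% × $23,710.00 = $877.27
Health Levy: 4.5% × $23,710.00 = $1,066.95
Medical Insurance Levy: 5.87% × $23,710.00 = $1,391.78
Total withheld: $5,262.25 + $877.27 + $1,066.95 + $1,391.78 = $8,598.25
Net pay: $23,710.00 − $8,598.25 = $15,111.75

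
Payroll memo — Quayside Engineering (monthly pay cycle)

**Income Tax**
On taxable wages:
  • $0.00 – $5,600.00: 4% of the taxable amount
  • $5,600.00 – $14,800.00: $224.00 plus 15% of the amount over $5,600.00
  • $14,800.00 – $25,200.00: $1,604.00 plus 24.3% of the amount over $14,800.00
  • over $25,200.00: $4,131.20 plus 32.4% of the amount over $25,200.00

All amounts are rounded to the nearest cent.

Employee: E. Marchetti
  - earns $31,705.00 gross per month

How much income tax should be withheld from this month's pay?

$6,238.82

Income Tax: taxable = $31,705.00
  $4,131.20 + 32.4% × ($31,705.00 − $25,200.00) = $4,131.20 + 32.4% × $6,505.00 = $6,238.82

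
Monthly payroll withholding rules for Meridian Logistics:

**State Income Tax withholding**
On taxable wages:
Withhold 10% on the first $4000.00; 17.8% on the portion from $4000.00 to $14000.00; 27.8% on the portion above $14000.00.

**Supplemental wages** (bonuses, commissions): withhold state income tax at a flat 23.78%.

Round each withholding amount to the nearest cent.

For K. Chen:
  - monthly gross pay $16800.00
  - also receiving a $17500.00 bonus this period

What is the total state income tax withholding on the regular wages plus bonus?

$7119.90

State Income Tax: taxable = $16800.00
  $2180.00 + 27.8% × ($16800.00 − $14000.00) = $2180.00 + 27.8% × $2800.00 = $2958.40
Supplemental (23.78% flat on bonus): 23.78% × $17500.00 = $4161.50
Total state income tax: $2958.40 + $4161.50 = $7119.90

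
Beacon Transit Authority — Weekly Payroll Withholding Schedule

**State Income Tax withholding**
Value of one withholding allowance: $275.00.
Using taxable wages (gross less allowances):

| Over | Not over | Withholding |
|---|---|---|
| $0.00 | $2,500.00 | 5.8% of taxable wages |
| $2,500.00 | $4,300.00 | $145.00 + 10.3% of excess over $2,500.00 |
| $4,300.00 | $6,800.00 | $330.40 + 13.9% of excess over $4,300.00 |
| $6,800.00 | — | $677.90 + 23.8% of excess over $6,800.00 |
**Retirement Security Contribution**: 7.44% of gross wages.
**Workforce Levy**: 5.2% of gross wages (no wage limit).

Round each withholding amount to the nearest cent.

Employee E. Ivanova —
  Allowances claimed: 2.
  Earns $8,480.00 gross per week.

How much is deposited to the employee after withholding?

$6,461.29

State Income Tax: taxable = $8,480.00 − 2×$275.00 = $7,930.00
  $677.90 + 23.8% × ($7,930.00 − $6,800.00) = $677.90 + 23.8% × $1,130.00 = $946.84
Retirement Security Contribution: 7.44% × $8,480.00 = $630.91
Workforce Levy: 5.2% × $8,480.00 = $440.96
Total withheld: $946.84 + $630.91 + $440.96 = $2,018.71
Net pay: $8,480.00 − $2,018.71 = $6,461.29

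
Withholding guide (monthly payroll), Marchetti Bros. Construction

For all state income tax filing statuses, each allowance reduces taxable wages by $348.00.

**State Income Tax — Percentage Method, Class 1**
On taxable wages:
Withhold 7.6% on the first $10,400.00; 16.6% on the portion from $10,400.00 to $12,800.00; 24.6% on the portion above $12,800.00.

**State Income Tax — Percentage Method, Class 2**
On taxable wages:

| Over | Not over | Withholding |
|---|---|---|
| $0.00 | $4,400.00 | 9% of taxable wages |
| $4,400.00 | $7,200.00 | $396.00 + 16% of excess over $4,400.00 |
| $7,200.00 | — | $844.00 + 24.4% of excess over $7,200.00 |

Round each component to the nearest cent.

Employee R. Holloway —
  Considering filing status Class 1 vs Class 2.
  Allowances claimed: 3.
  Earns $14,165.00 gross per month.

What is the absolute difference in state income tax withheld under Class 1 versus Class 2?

State Income Tax (Class 1): taxable = $14,165.00 − 3×$348.00 = $13,121.00
  $1,188.80 + 24.6% × ($13,121.00 − $12,800.00) = $1,188.80 + 24.6% × $321.00 = $1,267.77
State Income Tax (Class 2): taxable = $14,165.00 − 3×$348.00 = $13,121.00
  $844.00 + 24.4% × ($13,121.00 − $7,200.00) = $844.00 + 24.4% × $5,921.00 = $2,288.72
Difference: |$1,267.77 − $2,288.72| = $1,020.95 (higher under Class 2)

$1,020.95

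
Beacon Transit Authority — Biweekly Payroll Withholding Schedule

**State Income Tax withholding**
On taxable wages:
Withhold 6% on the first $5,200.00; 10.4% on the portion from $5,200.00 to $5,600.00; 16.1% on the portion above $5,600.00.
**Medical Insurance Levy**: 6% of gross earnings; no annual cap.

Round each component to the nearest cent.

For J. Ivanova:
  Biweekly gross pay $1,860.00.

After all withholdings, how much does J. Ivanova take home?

$1,636.80

State Income Tax: taxable = $1,860.00
  6% × $1,860.00 = $111.60
Medical Insurance Levy: 6% × $1,860.00 = $111.60
Total withheld: $111.60 + $111.60 = $223.20
Net pay: $1,860.00 − $223.20 = $1,636.80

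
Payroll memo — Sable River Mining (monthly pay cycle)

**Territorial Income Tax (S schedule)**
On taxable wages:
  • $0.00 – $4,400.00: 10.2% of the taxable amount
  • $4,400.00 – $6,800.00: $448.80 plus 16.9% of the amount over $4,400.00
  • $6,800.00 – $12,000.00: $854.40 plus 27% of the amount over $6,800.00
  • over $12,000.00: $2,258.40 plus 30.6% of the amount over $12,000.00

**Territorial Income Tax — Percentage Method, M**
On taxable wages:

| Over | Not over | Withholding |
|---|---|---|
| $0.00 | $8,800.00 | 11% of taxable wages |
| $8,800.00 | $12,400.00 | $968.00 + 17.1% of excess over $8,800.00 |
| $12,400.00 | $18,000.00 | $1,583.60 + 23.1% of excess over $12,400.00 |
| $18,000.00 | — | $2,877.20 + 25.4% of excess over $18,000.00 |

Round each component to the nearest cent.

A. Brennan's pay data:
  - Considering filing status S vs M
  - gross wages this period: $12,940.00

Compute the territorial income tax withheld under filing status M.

Territorial Income Tax (M): taxable = $12,940.00
  $1,583.60 + 23.1% × ($12,940.00 − $12,400.00) = $1,583.60 + 23.1% × $540.00 = $1,708.34

$1,708.34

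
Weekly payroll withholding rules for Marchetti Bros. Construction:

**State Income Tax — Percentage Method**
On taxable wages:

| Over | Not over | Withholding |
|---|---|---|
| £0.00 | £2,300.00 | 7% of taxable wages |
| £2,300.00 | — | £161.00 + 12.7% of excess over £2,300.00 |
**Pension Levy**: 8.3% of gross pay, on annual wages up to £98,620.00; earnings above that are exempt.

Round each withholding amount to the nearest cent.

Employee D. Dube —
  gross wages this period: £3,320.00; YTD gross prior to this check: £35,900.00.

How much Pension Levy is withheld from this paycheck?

Pension Levy: 8.3% × £3,320.00 = £275.56

£275.56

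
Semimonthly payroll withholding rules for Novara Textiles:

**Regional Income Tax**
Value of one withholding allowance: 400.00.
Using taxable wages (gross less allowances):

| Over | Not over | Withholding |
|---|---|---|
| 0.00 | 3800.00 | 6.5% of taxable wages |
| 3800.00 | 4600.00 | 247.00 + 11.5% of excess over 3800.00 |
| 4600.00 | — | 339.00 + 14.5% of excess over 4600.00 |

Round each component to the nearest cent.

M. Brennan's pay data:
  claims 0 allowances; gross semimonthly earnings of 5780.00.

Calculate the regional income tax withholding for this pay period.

510.10

Regional Income Tax: taxable = 5780.00
  339.00 + 14.5% × (5780.00 − 4600.00) = 339.00 + 14.5% × 1180.00 = 510.10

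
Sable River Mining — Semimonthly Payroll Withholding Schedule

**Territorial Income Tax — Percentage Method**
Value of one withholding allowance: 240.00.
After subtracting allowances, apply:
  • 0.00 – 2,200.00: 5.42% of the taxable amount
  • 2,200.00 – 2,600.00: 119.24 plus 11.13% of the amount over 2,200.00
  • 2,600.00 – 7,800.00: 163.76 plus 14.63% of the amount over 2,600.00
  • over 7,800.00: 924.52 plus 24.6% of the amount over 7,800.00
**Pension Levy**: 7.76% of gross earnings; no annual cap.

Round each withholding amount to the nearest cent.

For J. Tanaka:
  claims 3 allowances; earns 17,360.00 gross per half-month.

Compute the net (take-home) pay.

12,913.70

Territorial Income Tax: taxable = 17,360.00 − 3×240.00 = 16,640.00
  924.52 + 24.6% × (16,640.00 − 7,800.00) = 924.52 + 24.6% × 8,840.00 = 3,099.16
Pension Levy: 7.76% × 17,360.00 = 1,347.14
Total withheld: 3,099.16 + 1,347.14 = 4,446.30
Net pay: 17,360.00 − 4,446.30 = 12,913.70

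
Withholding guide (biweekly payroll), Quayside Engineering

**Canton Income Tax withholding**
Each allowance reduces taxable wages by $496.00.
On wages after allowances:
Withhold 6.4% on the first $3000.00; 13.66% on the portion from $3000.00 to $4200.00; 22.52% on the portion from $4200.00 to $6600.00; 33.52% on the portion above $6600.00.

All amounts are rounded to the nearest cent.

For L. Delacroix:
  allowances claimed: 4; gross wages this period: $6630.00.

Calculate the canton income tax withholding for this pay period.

Canton Income Tax: taxable = $6630.00 − 4×$496.00 = $4646.00
  $355.92 + 22.52% × ($4646.00 − $4200.00) = $355.92 + 22.52% × $446.00 = $456.36

$456.36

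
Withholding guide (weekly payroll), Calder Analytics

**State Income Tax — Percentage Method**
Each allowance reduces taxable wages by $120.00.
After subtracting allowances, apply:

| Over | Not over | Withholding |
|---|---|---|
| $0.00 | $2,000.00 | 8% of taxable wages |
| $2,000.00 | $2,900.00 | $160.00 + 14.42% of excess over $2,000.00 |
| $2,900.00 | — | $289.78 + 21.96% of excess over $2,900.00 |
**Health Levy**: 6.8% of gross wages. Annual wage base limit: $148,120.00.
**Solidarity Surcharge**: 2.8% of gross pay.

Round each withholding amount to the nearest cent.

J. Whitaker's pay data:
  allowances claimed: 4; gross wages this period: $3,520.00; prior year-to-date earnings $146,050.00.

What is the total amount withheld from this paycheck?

$559.84

State Income Tax: taxable = $3,520.00 − 4×$120.00 = $3,040.00
  $289.78 + 21.96% × ($3,040.00 − $2,900.00) = $289.78 + 21.96% × $140.00 = $320.52
Health Levy: cap $148,120.00 − YTD $146,050.00 = $2,070.00 subject; 6.8% × $2,070.00 = $140.76
Solidarity Surcharge: 2.8% × $3,520.00 = $98.56
Total: $320.52 + $140.76 + $98.56 = $559.84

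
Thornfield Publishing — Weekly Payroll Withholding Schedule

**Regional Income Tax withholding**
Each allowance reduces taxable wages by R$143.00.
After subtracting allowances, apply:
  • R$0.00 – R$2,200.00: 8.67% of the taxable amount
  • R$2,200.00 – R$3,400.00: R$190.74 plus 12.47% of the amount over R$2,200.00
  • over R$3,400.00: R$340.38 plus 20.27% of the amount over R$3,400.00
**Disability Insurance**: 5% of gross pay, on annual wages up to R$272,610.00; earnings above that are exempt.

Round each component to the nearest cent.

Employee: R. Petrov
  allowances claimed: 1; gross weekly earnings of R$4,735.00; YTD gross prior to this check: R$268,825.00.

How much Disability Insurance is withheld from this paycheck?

R$189.25

Disability Insurance: cap R$272,610.00 − YTD R$268,825.00 = R$3,785.00 subject; 5% × R$3,785.00 = R$189.25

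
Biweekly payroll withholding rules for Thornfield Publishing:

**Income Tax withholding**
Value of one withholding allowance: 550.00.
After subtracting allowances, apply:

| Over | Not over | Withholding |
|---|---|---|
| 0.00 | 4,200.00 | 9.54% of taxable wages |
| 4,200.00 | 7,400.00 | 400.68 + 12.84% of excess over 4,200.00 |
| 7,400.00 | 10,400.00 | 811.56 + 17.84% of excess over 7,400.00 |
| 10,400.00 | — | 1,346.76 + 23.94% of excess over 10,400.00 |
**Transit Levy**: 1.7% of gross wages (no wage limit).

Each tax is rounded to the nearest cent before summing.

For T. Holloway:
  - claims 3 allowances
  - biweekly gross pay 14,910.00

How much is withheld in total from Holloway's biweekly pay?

2,284.91

Income Tax: taxable = 14,910.00 − 3×550.00 = 13,260.00
  1,346.76 + 23.94% × (13,260.00 − 10,400.00) = 1,346.76 + 23.94% × 2,860.00 = 2,031.44
Transit Levy: 1.7% × 14,910.00 = 253.47
Total: 2,031.44 + 253.47 = 2,284.91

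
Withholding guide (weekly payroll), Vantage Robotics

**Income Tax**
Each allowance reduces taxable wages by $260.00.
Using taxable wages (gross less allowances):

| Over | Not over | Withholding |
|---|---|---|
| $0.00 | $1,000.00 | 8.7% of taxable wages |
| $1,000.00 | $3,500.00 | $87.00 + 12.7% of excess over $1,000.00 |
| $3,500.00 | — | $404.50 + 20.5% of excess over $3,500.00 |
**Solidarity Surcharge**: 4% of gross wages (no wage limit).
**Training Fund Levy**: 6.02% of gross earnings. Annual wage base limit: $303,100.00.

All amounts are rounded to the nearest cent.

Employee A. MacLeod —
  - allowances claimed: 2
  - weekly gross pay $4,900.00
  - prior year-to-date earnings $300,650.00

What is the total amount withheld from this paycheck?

Income Tax: taxable = $4,900.00 − 2×$260.00 = $4,380.00
  $404.50 + 20.5% × ($4,380.00 − $3,500.00) = $404.50 + 20.5% × $880.00 = $584.90
Solidarity Surcharge: 4% × $4,900.00 = $196.00
Training Fund Levy: cap $303,100.00 − YTD $300,650.00 = $2,450.00 subject; 6.02% × $2,450.00 = $147.49
Total: $584.90 + $196.00 + $147.49 = $928.39

$928.39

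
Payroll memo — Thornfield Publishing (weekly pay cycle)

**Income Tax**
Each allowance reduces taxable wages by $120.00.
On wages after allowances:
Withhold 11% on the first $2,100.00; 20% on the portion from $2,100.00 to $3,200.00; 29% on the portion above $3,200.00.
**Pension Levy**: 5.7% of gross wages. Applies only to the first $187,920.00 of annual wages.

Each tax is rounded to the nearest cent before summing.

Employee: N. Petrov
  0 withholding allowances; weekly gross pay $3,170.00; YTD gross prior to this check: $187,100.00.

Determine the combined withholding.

Income Tax: taxable = $3,170.00
  $231.00 + 20% × ($3,170.00 − $2,100.00) = $231.00 + 20% × $1,070.00 = $445.00
Pension Levy: cap $187,920.00 − YTD $187,100.00 = $820.00 subject; 5.7% × $820.00 = $46.74
Total: $445.00 + $46.74 = $491.74

$491.74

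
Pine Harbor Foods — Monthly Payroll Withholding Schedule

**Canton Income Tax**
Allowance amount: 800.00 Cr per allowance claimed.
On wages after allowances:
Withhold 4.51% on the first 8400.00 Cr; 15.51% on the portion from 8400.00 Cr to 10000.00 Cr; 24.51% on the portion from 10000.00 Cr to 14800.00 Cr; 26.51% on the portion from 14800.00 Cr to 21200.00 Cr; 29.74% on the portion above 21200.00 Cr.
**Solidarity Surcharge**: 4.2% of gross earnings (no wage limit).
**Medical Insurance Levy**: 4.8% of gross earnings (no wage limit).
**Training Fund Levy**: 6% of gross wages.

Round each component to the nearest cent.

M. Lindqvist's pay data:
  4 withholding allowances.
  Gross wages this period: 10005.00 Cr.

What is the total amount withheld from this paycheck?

1807.66 Cr

Canton Income Tax: taxable = 10005.00 Cr − 4×800.00 Cr = 6805.00 Cr
  4.51% × 6805.00 Cr = 306.91 Cr
Solidarity Surcharge: 4.2% × 10005.00 Cr = 420.21 Cr
Medical Insurance Levy: 4.8% × 10005.00 Cr = 480.24 Cr
Training Fund Levy: 6% × 10005.00 Cr = 600.30 Cr
Total: 306.91 Cr + 420.21 Cr + 480.24 Cr + 600.30 Cr = 1807.66 Cr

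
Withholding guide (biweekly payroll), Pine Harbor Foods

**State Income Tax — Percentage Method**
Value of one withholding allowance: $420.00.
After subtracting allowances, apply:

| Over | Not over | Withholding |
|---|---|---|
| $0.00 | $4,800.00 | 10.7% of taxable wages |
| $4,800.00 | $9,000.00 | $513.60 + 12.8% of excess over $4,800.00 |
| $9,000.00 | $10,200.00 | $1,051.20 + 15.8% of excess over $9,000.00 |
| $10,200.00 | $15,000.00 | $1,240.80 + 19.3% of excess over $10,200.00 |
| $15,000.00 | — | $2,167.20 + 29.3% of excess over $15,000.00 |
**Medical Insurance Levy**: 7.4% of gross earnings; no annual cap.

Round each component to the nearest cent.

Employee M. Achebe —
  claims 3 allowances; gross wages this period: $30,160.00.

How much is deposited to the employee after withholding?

State Income Tax: taxable = $30,160.00 − 3×$420.00 = $28,900.00
  $2,167.20 + 29.3% × ($28,900.00 − $15,000.00) = $2,167.20 + 29.3% × $13,900.00 = $6,239.90
Medical Insurance Levy: 7.4% × $30,160.00 = $2,231.84
Total withheld: $6,239.90 + $2,231.84 = $8,471.74
Net pay: $30,160.00 − $8,471.74 = $21,688.26

$21,688.26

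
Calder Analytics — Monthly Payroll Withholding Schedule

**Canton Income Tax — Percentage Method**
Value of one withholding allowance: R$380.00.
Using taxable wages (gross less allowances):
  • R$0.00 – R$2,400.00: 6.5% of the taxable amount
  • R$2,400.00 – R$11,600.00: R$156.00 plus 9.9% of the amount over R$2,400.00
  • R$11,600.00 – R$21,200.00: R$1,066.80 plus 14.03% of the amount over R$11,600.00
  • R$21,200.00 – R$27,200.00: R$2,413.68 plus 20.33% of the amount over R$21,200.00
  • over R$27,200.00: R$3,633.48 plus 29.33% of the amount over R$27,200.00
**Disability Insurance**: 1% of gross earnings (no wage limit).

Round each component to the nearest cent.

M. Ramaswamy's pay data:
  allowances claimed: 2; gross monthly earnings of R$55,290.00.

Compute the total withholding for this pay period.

R$12,202.27

Canton Income Tax: taxable = R$55,290.00 − 2×R$380.00 = R$54,530.00
  R$3,633.48 + 29.33% × (R$54,530.00 − R$27,200.00) = R$3,633.48 + 29.33% × R$27,330.00 = R$11,649.37
Disability Insurance: 1% × R$55,290.00 = R$552.90
Total: R$11,649.37 + R$552.90 = R$12,202.27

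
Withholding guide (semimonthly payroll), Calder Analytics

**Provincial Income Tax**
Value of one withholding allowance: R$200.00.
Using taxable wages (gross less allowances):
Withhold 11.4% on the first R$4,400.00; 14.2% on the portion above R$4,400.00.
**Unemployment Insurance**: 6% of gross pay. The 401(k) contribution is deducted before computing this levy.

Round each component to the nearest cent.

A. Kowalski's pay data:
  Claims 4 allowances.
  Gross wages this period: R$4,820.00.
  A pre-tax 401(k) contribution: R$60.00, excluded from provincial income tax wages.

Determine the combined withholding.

R$737.04

Provincial Income Tax: taxable = R$4,820.00 − R$60.00 − 4×R$200.00 = R$3,960.00
  11.4% × R$3,960.00 = R$451.44
Unemployment Insurance: 6% × R$4,760.00 = R$285.60
Total: R$451.44 + R$285.60 = R$737.04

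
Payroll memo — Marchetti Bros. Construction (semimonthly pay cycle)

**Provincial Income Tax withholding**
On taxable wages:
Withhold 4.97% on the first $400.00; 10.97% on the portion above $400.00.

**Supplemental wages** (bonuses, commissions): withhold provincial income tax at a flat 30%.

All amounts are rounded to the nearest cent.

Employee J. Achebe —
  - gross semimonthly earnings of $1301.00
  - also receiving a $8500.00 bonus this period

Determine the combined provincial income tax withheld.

$2668.72

Provincial Income Tax: taxable = $1301.00
  $19.88 + 10.97% × ($1301.00 − $400.00) = $19.88 + 10.97% × $901.00 = $118.72
Supplemental (30% flat on bonus): 30% × $8500.00 = $2550.00
Total provincial income tax: $118.72 + $2550.00 = $2668.72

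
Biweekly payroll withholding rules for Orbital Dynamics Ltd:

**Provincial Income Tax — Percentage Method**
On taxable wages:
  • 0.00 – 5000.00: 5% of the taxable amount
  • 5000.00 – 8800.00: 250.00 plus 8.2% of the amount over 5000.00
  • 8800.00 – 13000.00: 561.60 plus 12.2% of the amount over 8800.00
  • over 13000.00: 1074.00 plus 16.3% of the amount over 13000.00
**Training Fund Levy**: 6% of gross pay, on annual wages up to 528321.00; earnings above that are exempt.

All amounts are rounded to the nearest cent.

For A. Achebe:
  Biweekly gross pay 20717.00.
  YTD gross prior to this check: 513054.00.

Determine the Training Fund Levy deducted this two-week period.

916.02

Training Fund Levy: cap 528321.00 − YTD 513054.00 = 15267.00 subject; 6% × 15267.00 = 916.02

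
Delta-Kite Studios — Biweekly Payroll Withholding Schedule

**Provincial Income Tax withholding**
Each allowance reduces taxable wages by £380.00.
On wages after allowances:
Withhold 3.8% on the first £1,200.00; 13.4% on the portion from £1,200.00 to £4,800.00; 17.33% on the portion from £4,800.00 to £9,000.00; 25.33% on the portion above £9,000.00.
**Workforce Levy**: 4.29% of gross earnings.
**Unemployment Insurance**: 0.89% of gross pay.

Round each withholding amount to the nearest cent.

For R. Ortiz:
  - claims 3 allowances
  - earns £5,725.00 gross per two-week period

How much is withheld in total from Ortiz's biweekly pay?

£795.74

Provincial Income Tax: taxable = £5,725.00 − 3×£380.00 = £4,585.00
  £45.60 + 13.4% × (£4,585.00 − £1,200.00) = £45.60 + 13.4% × £3,385.00 = £499.19
Workforce Levy: 4.29% × £5,725.00 = £245.60
Unemployment Insurance: 0.89% × £5,725.00 = £50.95
Total: £499.19 + £245.60 + £50.95 = £795.74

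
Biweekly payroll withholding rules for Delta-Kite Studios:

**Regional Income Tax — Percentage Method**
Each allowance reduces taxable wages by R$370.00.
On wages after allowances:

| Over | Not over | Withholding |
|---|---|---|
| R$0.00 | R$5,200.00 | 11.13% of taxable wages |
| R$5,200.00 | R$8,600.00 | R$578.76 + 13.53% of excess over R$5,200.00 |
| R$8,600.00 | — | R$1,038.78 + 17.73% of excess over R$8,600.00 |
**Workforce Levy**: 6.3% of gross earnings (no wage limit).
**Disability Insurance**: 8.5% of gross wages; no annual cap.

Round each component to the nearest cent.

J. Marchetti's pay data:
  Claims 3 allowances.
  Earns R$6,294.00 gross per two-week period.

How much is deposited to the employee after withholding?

R$4,785.51

Regional Income Tax: taxable = R$6,294.00 − 3×R$370.00 = R$5,184.00
  11.13% × R$5,184.00 = R$576.98
Workforce Levy: 6.3% × R$6,294.00 = R$396.52
Disability Insurance: 8.5% × R$6,294.00 = R$534.99
Total withheld: R$576.98 + R$396.52 + R$534.99 = R$1,508.49
Net pay: R$6,294.00 − R$1,508.49 = R$4,785.51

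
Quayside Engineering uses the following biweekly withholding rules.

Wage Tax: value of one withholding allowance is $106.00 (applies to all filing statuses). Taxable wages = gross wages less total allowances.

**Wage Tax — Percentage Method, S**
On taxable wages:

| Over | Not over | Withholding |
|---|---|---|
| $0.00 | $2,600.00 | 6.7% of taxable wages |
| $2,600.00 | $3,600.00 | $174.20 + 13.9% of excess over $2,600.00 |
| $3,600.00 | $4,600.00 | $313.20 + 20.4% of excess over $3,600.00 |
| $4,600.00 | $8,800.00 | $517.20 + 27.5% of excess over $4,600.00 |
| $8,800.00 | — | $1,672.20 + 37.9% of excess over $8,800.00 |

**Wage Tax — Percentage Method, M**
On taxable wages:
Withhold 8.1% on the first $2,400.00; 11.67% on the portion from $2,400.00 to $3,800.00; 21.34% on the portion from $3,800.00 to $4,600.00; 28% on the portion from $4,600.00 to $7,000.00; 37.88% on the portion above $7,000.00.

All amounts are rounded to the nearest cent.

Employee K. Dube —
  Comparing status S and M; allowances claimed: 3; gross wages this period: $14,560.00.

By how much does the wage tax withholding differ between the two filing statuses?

$209.05

Wage Tax (S): taxable = $14,560.00 − 3×$106.00 = $14,242.00
  $1,672.20 + 37.9% × ($14,242.00 − $8,800.00) = $1,672.20 + 37.9% × $5,442.00 = $3,734.72
Wage Tax (M): taxable = $14,560.00 − 3×$106.00 = $14,242.00
  $1,200.50 + 37.88% × ($14,242.00 − $7,000.00) = $1,200.50 + 37.88% × $7,242.00 = $3,943.77
Difference: |$3,734.72 − $3,943.77| = $209.05 (higher under M)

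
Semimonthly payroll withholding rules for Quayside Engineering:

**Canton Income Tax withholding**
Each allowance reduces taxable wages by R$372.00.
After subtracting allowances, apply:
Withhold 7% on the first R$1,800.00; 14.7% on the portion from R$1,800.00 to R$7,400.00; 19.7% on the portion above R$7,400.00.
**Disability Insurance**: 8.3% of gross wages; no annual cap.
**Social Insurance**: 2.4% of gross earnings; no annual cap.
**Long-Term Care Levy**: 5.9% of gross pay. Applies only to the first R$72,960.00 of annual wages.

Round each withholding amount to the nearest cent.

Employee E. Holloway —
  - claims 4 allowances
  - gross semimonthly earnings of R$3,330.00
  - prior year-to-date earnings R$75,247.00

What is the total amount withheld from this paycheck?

Canton Income Tax: taxable = R$3,330.00 − 4×R$372.00 = R$1,842.00
  R$126.00 + 14.7% × (R$1,842.00 − R$1,800.00) = R$126.00 + 14.7% × R$42.00 = R$132.17
Disability Insurance: 8.3% × R$3,330.00 = R$276.39
Social Insurance: 2.4% × R$3,330.00 = R$79.92
Long-Term Care Levy: YTD R$75,247.00 ≥ cap R$72,960.00 → R$0.00
Total: R$132.17 + R$276.39 + R$79.92 + R$0.00 = R$488.48

R$488.48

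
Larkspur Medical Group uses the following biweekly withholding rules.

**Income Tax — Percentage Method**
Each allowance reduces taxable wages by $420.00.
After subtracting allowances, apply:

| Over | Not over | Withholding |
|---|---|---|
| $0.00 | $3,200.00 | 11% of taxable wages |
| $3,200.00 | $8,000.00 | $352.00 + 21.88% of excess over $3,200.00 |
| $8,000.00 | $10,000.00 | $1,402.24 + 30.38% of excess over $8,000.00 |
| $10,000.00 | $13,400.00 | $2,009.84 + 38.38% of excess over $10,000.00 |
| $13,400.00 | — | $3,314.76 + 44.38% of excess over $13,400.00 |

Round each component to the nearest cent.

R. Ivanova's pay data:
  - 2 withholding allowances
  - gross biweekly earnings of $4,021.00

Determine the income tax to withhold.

$349.91

Income Tax: taxable = $4,021.00 − 2×$420.00 = $3,181.00
  11% × $3,181.00 = $349.91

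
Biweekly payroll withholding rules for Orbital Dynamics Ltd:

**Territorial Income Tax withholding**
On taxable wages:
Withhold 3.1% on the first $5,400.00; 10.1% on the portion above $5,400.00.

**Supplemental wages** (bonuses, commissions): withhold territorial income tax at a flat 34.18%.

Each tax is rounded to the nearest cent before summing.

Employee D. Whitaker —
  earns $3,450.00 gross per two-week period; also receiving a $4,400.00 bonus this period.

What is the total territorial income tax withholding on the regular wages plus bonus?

$1,610.87

Territorial Income Tax: taxable = $3,450.00
  3.1% × $3,450.00 = $106.95
Supplemental (34.18% flat on bonus): 34.18% × $4,400.00 = $1,503.92
Total territorial income tax: $106.95 + $1,503.92 = $1,610.87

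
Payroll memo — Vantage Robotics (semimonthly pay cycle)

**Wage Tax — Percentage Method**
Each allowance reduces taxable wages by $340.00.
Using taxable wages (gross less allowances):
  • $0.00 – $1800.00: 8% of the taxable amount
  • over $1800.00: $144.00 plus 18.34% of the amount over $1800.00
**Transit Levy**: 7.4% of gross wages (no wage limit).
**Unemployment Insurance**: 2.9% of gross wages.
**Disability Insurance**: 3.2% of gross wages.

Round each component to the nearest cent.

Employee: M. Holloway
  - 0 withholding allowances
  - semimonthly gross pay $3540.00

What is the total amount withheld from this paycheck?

$941.02

Wage Tax: taxable = $3540.00
  $144.00 + 18.34% × ($3540.00 − $1800.00) = $144.00 + 18.34% × $1740.00 = $463.12
Transit Levy: 7.4% × $3540.00 = $261.96
Unemployment Insurance: 2.9% × $3540.00 = $102.66
Disability Insurance: 3.2% × $3540.00 = $113.28
Total: $463.12 + $261.96 + $102.66 + $113.28 = $941.02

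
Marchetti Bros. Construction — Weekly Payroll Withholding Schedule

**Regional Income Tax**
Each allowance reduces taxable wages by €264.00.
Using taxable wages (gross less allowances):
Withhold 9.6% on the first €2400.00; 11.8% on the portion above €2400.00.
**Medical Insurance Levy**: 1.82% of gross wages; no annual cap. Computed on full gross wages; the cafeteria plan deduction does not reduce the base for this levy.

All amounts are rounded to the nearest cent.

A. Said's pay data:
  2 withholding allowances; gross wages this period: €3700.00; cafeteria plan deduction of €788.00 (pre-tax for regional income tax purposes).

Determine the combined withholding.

€296.20

Regional Income Tax: taxable = €3700.00 − €788.00 − 2×€264.00 = €2384.00
  9.6% × €2384.00 = €228.86
Medical Insurance Levy: 1.82% × €3700.00 = €67.34
Total: €228.86 + €67.34 = €296.20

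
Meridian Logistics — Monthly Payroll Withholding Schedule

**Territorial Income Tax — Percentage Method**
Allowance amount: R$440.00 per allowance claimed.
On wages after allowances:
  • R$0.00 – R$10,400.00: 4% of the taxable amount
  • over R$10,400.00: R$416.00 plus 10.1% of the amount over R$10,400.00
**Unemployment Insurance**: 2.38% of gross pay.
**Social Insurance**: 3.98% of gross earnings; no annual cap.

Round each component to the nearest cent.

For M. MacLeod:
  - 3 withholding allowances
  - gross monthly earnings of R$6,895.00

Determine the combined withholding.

R$661.52

Territorial Income Tax: taxable = R$6,895.00 − 3×R$440.00 = R$5,575.00
  4% × R$5,575.00 = R$223.00
Unemployment Insurance: 2.38% × R$6,895.00 = R$164.10
Social Insurance: 3.98% × R$6,895.00 = R$274.42
Total: R$223.00 + R$164.10 + R$274.42 = R$661.52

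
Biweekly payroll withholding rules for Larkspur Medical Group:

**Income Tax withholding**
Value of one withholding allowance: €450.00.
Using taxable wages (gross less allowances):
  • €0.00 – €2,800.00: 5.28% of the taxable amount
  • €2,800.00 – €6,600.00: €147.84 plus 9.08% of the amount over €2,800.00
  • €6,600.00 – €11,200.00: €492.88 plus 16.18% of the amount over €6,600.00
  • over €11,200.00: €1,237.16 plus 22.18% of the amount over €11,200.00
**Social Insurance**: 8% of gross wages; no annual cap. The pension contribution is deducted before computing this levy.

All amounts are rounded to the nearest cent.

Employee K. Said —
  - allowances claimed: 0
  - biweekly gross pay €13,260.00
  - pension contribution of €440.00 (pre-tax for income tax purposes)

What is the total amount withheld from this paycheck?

Income Tax: taxable = €13,260.00 − €440.00 = €12,820.00
  €1,237.16 + 22.18% × (€12,820.00 − €11,200.00) = €1,237.16 + 22.18% × €1,620.00 = €1,596.48
Social Insurance: 8% × €12,820.00 = €1,025.60
Total: €1,596.48 + €1,025.60 = €2,622.08

€2,622.08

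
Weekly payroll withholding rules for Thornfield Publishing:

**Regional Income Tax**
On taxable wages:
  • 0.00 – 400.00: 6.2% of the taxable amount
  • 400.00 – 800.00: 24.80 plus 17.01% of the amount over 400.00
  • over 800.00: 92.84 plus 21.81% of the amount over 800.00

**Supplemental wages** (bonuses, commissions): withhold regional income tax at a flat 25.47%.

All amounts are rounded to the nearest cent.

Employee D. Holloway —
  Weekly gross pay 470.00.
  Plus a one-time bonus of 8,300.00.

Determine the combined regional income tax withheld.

2,150.72

Regional Income Tax: taxable = 470.00
  24.80 + 17.01% × (470.00 − 400.00) = 24.80 + 17.01% × 70.00 = 36.71
Supplemental (25.47% flat on bonus): 25.47% × 8,300.00 = 2,114.01
Total regional income tax: 36.71 + 2,114.01 = 2,150.72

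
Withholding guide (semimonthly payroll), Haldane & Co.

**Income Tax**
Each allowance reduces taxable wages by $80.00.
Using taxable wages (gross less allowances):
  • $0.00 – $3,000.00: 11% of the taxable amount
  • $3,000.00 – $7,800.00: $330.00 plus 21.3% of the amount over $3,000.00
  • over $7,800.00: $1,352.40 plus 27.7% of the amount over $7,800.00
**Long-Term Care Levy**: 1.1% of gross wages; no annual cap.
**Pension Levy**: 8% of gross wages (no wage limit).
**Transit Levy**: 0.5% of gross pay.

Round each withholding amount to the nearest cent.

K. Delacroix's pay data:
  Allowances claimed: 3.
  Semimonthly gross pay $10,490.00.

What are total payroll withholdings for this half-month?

Income Tax: taxable = $10,490.00 − 3×$80.00 = $10,250.00
  $1,352.40 + 27.7% × ($10,250.00 − $7,800.00) = $1,352.40 + 27.7% × $2,450.00 = $2,031.05
Long-Term Care Levy: 1.1% × $10,490.00 = $115.39
Pension Levy: 8% × $10,490.00 = $839.20
Transit Levy: 0.5% × $10,490.00 = $52.45
Total: $2,031.05 + $115.39 + $839.20 + $52.45 = $3,038.09

$3,038.09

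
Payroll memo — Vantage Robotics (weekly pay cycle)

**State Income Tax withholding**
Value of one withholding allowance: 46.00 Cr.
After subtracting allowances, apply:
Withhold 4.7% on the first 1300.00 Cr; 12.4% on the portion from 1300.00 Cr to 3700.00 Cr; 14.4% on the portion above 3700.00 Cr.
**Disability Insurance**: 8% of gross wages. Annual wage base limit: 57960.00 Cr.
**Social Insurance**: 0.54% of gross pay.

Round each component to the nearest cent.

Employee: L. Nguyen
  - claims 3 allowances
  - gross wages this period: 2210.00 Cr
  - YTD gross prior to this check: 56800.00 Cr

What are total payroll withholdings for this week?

261.56 Cr

State Income Tax: taxable = 2210.00 Cr − 3×46.00 Cr = 2072.00 Cr
  61.10 Cr + 12.4% × (2072.00 Cr − 1300.00 Cr) = 61.10 Cr + 12.4% × 772.00 Cr = 156.83 Cr
Disability Insurance: cap 57960.00 Cr − YTD 56800.00 Cr = 1160.00 Cr subject; 8% × 1160.00 Cr = 92.80 Cr
Social Insurance: 0.54% × 2210.00 Cr = 11.93 Cr
Total: 156.83 Cr + 92.80 Cr + 11.93 Cr = 261.56 Cr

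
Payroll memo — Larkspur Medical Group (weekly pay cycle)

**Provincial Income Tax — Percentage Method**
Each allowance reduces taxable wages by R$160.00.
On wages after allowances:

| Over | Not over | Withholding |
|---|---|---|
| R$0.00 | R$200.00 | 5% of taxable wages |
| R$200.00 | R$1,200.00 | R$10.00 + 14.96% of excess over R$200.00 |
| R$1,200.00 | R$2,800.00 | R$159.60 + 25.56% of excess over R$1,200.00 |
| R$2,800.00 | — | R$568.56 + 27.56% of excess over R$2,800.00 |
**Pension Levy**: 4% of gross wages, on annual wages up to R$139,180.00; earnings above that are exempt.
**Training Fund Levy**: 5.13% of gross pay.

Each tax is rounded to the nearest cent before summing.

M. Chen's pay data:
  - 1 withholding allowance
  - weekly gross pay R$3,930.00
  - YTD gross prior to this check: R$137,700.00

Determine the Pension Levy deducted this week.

Pension Levy: cap R$139,180.00 − YTD R$137,700.00 = R$1,480.00 subject; 4% × R$1,480.00 = R$59.20

R$59.20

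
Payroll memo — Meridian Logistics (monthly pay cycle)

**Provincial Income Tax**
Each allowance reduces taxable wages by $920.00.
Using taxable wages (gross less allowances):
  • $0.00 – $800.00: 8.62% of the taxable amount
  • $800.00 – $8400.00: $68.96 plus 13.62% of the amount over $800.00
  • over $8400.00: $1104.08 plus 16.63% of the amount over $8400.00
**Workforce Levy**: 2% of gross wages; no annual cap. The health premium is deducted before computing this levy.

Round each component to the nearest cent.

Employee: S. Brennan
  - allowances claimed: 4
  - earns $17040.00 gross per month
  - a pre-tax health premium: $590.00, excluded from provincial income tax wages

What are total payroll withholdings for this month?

Provincial Income Tax: taxable = $17040.00 − $590.00 − 4×$920.00 = $12770.00
  $1104.08 + 16.63% × ($12770.00 − $8400.00) = $1104.08 + 16.63% × $4370.00 = $1830.81
Workforce Levy: 2% × $16450.00 = $329.00
Total: $1830.81 + $329.00 = $2159.81

$2159.81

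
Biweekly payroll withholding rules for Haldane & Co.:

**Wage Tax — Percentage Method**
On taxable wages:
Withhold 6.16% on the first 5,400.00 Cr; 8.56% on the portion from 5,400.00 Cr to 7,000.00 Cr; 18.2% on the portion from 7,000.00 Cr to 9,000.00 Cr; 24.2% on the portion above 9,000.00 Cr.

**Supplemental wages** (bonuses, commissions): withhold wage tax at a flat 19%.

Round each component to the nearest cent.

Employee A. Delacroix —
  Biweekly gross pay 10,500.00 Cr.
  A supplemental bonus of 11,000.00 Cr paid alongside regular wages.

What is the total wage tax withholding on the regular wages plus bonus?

Wage Tax: taxable = 10,500.00 Cr
  833.60 Cr + 24.2% × (10,500.00 Cr − 9,000.00 Cr) = 833.60 Cr + 24.2% × 1,500.00 Cr = 1,196.60 Cr
Supplemental (19% flat on bonus): 19% × 11,000.00 Cr = 2,090.00 Cr
Total wage tax: 1,196.60 Cr + 2,090.00 Cr = 3,286.60 Cr

3,286.60 Cr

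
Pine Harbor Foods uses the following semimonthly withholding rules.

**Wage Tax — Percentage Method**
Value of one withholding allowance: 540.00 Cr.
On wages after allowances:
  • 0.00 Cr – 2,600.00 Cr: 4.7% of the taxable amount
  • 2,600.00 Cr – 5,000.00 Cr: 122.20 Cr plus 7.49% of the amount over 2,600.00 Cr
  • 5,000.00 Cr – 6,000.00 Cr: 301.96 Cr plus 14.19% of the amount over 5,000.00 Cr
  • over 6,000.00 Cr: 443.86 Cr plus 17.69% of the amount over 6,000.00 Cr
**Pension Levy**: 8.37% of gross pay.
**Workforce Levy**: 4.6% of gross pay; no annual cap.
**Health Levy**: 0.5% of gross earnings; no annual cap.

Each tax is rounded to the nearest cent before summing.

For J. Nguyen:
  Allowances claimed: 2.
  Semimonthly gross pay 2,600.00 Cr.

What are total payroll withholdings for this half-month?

421.66 Cr

Wage Tax: taxable = 2,600.00 Cr − 2×540.00 Cr = 1,520.00 Cr
  4.7% × 1,520.00 Cr = 71.44 Cr
Pension Levy: 8.37% × 2,600.00 Cr = 217.62 Cr
Workforce Levy: 4.6% × 2,600.00 Cr = 119.60 Cr
Health Levy: 0.5% × 2,600.00 Cr = 13.00 Cr
Total: 71.44 Cr + 217.62 Cr + 119.60 Cr + 13.00 Cr = 421.66 Cr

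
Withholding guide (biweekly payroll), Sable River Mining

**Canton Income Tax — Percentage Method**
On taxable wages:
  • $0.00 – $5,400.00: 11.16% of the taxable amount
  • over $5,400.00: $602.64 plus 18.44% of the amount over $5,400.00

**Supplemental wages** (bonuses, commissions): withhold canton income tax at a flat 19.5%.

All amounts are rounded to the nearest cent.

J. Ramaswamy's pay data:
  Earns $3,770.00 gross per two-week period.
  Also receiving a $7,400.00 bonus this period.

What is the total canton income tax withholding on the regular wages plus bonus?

Canton Income Tax: taxable = $3,770.00
  11.16% × $3,770.00 = $420.73
Supplemental (19.5% flat on bonus): 19.5% × $7,400.00 = $1,443.00
Total canton income tax: $420.73 + $1,443.00 = $1,863.73

$1,863.73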